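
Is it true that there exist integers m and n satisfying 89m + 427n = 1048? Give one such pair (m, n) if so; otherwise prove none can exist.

Since gcd(89, 427) = 1, every integer is an integer combination of 89 and 427.
Dividing repeatedly: 427 = 4·89 + 71, 89 = 1·71 + 18, 71 = 3·18 + 17, 18 = 1·17 + 1, 17 = 17·1 + 0.
Back-substituting, 1 = 18 − 1·17 = 18 − (71 − 3·18) = −71 + 4·18 = −71 + 4·(89 − 1·71) = 4·89 − 5·71 = 4·89 − 5·(427 − 4·89) = −5·427 + 24·89; that is, 89·24 + 427·(-5) = 1.
Times 1048: 89·25152 + 427·(-5240) = 1048, so (25152, -5240) solves it.
Subtracting 58·427 from m and adding 58·89 to n gives the tidier solution (386, -78).
Check: 89·386 + 427·(-78) = 34354 − 33306 = 1048. ✓

m = 386, n = -78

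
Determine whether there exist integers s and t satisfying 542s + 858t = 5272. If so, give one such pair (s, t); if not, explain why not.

gcd(542, 858) = 2, and 2 divides 5272, so integer solutions exist.
Dividing through by 2 reduces the equation to 271s + 429t = 2636.
Run the Euclidean algorithm on 429 and 271: 429 = 1·271 + 158, 271 = 1·158 + 113, 158 = 1·113 + 45, 113 = 2·45 + 23, 45 = 1·23 + 22, 23 = 1·22 + 1, 22 = 22·1 + 0.
Working back up the chain: 1 = 23 − 1·22 = 23 − (45 − 1·23) = −45 + 2·23 = −45 + 2·(113 − 2·45) = 2·113 − 5·45 = 2·113 − 5·(158 − 1·113) = −5·158 + 7·113 = −5·158 + 7·(271 − 1·158) = 7·271 − 12·158 = 7·271 − 12·(429 − 1·271) = −12·429 + 19·271. So 271·19 + 429·(-12) = 1.
Scaling by 2636 gives the particular solution (s, t) = (50084, -31632).
Subtracting 116·429 from s and adding 116·271 to t gives the tidier solution (320, -196).
Indeed 542·320 + 858·(-196) = 173440 − 168168 = 5272.

s = 320, t = -196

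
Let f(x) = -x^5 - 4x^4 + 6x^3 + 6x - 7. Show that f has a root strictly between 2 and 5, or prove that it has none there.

No such root exists.

f(2) = -43 and f(5) = -4852, both negative, so a sign-change argument is unavailable; we show f keeps this sign on the whole interval.
Shift to the endpoint 2: with x = 2 + u (0 < u < 3), one computes f(2 + u) = -u^5 - 14u^4 - 66u^3 - 140u^2 - 130u - 43.
All 6 nonzero coefficients of this polynomial in u are negative; hence for u > 0 the value is a sum of negative terms (the constant -43 among them).
So f is strictly negative on (2, 5); no root exists in the interval.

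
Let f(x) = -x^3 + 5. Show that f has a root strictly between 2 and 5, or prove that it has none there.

f(2) = -3 and f(5) = -120, both negative, so a sign-change argument is unavailable; we show f keeps this sign on the whole interval.
Substitute x = 2 + u, where 0 < u < 3 on the interval. Expanding, f(2 + u) = -u^3 - 6u^2 - 12u - 3.
All 4 nonzero coefficients of this polynomial in u are negative; hence for u > 0 the value is a sum of negative terms (the constant -3 among them).
Therefore f(x) < 0 throughout (2, 5), and f has no zero there.

No.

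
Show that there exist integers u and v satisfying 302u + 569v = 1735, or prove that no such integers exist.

u = 343, v = -179

302 and 569 are coprime, so 302u + 569v ranges over all of ℤ.
Run the Euclidean algorithm on 569 and 302: 569 = 1·302 + 267, 302 = 1·267 + 35, 267 = 7·35 + 22, 35 = 1·22 + 13, 22 = 1·13 + 9, 13 = 1·9 + 4, 9 = 2·4 + 1, 4 = 4·1 + 0.
Back-substituting, 1 = 9 − 2·4 = 9 − 2·(13 − 1·9) = −2·13 + 3·9 = −2·13 + 3·(22 − 1·13) = 3·22 − 5·13 = 3·22 − 5·(35 − 1·22) = −5·35 + 8·22 = −5·35 + 8·(267 − 7·35) = 8·267 − 61·35 = 8·267 − 61·(302 − 1·267) = −61·302 + 69·267 = −61·302 + 69·(569 − 1·302) = 69·569 − 130·302; that is, 302·(-130) + 569·69 = 1.
Times 1735: 302·(-225550) + 569·119715 = 1735, so (-225550, 119715) solves it.
The general solution is u = -225550 + 569k, v = 119715 − 302k; taking k = 397 gives the smaller pair u = 343, v = -179.
Indeed 302·343 + 569·(-179) = 103586 − 101851 = 1735.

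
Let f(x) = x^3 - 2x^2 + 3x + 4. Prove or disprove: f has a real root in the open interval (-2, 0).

f(-2) = -18 and f(0) = 4, which have opposite signs.
f is continuous everywhere (it is a polynomial), in particular on [-2, 0].
By the Intermediate Value Theorem, f takes the value 0 somewhere in the open interval.

Yes, f has a root in the interval.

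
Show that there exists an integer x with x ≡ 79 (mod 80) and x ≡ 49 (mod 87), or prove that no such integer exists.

x = 4399

The moduli 80 and 87 are coprime, so by the Chinese Remainder Theorem a unique solution modulo 6960 exists.
Write x = 79 + 80t and require 79 + 80t ≡ 49 (mod 87), i.e. 80t ≡ 57 (mod 87).
Since 80·62 = 4960 = 57·87 + 1, the inverse of 80 mod 87 is 62.
Therefore t ≡ 62·57 = 3534 ≡ 54 (mod 87).
Taking t = 54 gives x = 79 + 80·54 = 4399.
Check: 4399 mod 80 = 79, 4399 mod 87 = 49. ✓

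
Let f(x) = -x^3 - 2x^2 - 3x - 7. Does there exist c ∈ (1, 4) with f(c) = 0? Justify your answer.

f(1) = -13 and f(4) = -115, both negative.
f'(x) = -3x^2 - 4x - 3 has discriminant (-4)² − 4·(-3)·(-3) = -20 < 0, so f' has no real roots and is negative for every real x.
Hence f is strictly decreasing on ℝ, and in particular on [1, 4]. A strictly monotone function with same-sign endpoint values stays negative on the whole interval, so f has no zero in (1, 4).

No.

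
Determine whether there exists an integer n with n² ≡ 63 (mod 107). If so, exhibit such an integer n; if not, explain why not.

No such integer exists.

107 is prime, so by Euler's criterion 63 is a square mod 107 iff 63^((107−1)/2) = 63^53 ≡ 1 (mod 107).
Repeated squaring mod 107: 63^2 = 3969 ≡ 10; 63^4 ≡ 10² = 100 ≡ 100; 63^8 ≡ 100² = 10000 ≡ 49; 63^16 ≡ 49² = 2401 ≡ 47; 63^32 ≡ 47² = 2209 ≡ 69.
Since 53 = 32 + 16 + 4 + 1, 63^53 ≡ 69 · 47 · 100 · 63; multiplying out mod 107: 69·47 = 3243 ≡ 33, then 33·100 = 3300 ≡ 90, then 90·63 = 5670 ≡ 106. Thus 63^53 ≡ 106 ≡ −1 (mod 107).
The value −1 means 63 is a non-residue modulo 107, so n² ≡ 63 (mod 107) is impossible.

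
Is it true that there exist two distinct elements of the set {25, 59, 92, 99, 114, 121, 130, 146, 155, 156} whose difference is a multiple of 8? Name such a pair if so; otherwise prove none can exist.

25 mod 8 = 1 and 121 mod 8 = 1, so 121 − 25 = 96 = 12·8.

The pair (25, 121) works.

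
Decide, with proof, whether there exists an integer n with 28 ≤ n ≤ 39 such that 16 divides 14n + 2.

Scanning upward from n = 28 gives 394, 408, 422, 436, 450, none divisible by 16. n = 33 works, since 14·33 + 2 = 464 = 29·16.

n = 33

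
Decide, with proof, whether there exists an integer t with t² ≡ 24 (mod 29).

t = 16 works: 16² = 256, and 256 − 24 = 232 = 8·29.

t = 16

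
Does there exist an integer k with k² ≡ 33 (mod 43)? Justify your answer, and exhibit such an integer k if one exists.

There is no such integer.

Apply Euler's criterion with the prime 43: 33 is a quadratic residue iff 33^21 ≡ 1 (mod 43), and a non-residue iff it is ≡ −1.
Squaring successively (mod 43): 33^2 = 1089 ≡ 14; 33^4 ≡ 14² = 196 ≡ 24; 33^8 ≡ 24² = 576 ≡ 17; 33^16 ≡ 17² = 289 ≡ 31.
Since 21 = 16 + 4 + 1, 33^21 ≡ 31 · 24 · 33; multiplying out mod 43: 31·24 = 744 ≡ 13, then 13·33 = 429 ≡ 42. Thus 33^21 ≡ 42 ≡ −1 (mod 43).
The value −1 means 33 is a non-residue modulo 43, so k² ≡ 33 (mod 43) is impossible.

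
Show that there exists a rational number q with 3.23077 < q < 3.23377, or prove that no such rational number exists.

q = 97/30

Multiplying by 30: 30·3.23077 = 96.92310 and 30·3.23377 = 97.01310, so the integer 97 lies strictly between them.
Hence 97/30 is a rational number with 3.23077 < 97/30 < 3.23377.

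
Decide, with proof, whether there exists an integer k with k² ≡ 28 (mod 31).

k = 20

k = 20 works: 20² = 400, and 400 − 28 = 372 = 12·31.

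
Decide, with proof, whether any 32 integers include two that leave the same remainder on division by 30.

Yes.

Partition the integers by their residue mod 30; there are 30 classes.
Placing 32 integers into 30 classes, some class receives at least two — say a and b.
So a and b have equal remainders mod 30, which is exactly what was to be shown.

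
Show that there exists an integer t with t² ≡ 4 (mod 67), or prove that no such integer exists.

t = 2

Take t = 2. Then 2² = 4, and since 0 ≤ 4 < 67 this is already reduced: 2² ≡ 4 (mod 67).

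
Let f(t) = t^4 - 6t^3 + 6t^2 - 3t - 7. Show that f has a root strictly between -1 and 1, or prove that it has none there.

Yes, f has a root in the interval.

f(-1) = 9 and f(1) = -9, which have opposite signs.
As a polynomial, f is continuous on every closed interval.
By the Intermediate Value Theorem f must vanish at some point of (-1, 1).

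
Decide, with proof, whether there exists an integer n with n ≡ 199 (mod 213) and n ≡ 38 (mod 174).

No, no such integer exists.

gcd(213, 174) = 3. If n ≡ 199 (mod 213) and n ≡ 38 (mod 174), then n ≡ 199 (mod 3) and n ≡ 38 (mod 3).
These are incompatible: 199 − 38 = 161 is not divisible by 3.
Therefore no such n exists.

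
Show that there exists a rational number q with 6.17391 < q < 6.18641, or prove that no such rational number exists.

q = 68/11

Look for a denominator N such that an integer falls strictly between N·6.17391 and N·6.18641. N = 11 works: 11·6.17391 = 67.91301 < 68 < 68.05051 = 11·6.18641.
Hence 68/11 is a rational number with 6.17391 < 68/11 < 6.18641.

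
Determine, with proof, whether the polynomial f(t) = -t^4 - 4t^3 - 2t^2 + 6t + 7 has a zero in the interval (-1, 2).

Yes, f has a root in the interval.

f(-1) = 2 and f(2) = -37, which have opposite signs.
As a polynomial, f is continuous on every closed interval.
By the Intermediate Value Theorem, f takes the value 0 somewhere in the open interval.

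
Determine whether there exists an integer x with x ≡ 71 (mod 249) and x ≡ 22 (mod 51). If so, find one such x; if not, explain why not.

No, no such integer exists.

Both moduli are multiples of 3 = gcd(249, 51), so any solution would satisfy x ≡ 71 and x ≡ 22 modulo 3 simultaneously.
However 71 ≡ 2 and 22 ≡ 1 (mod 3), and 2 ≠ 1.
Hence the system has no solution.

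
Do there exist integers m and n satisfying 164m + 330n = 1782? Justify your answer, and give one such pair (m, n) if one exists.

Every value of 164m + 330n is a multiple of gcd(164, 330) = 2; since 2 ∣ 1782, solutions exist.
Dividing through by 2 reduces the equation to 82m + 165n = 891.
Run the Euclidean algorithm on 165 and 82: 165 = 2·82 + 1, 82 = 82·1 + 0.
Back-substituting, 1 = 165 − 2·82; that is, 82·(-2) + 165·1 = 1.
Times 891: 82·(-1782) + 165·891 = 891, so (-1782, 891) solves it.
Adding 11·165 to m and subtracting 11·82 from n gives the tidier solution (33, -11).
Check: 164·33 + 330·(-11) = 5412 − 3630 = 1782. ✓

m = 33, n = -11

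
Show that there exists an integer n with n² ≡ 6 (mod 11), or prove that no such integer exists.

There is no such integer.

Since (11 − n)² ≡ n² (mod 11), it suffices to square n = 0, 1, …, 5: the residues are 0, 1, 4, 9, 5, 3.
So the quadratic residues mod 11 are {0, 1, 3, 4, 5, 9}, and 6 is not among them.
Hence no integer n has n² ≡ 6 (mod 11).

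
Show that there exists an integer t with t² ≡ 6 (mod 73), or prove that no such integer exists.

t = 58

t = 58 works: 58² = 3364, and 3364 − 6 = 3358 = 46·73.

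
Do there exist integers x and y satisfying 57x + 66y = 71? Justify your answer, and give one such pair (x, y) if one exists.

There are no such integers.

gcd(57, 66) = 3, so every integer of the form 57x + 66y is a multiple of 3.
But 71 is not a multiple of 3 (it leaves remainder 2).
Hence no integers x, y satisfy the equation.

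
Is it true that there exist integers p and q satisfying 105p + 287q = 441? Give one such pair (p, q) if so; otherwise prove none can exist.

Every value of 105p + 287q is a multiple of gcd(105, 287) = 7; since 7 ∣ 441, solutions exist.
Dividing through by 7 reduces the equation to 15p + 41q = 63.
Run the Euclidean algorithm on 41 and 15: 41 = 2·15 + 11, 15 = 1·11 + 4, 11 = 2·4 + 3, 4 = 1·3 + 1, 3 = 3·1 + 0.
Unwinding: 1 = 4 − 1·3 = 4 − (11 − 2·4) = −11 + 3·4 = −11 + 3·(15 − 1·11) = 3·15 − 4·11 = 3·15 − 4·(41 − 2·15) = −4·41 + 11·15, i.e. 15·11 + 41·(-4) = 1.
Multiplying through by 63: p = 11·63 = 693, q = (-4)·63 = -252 is a solution.
Subtracting 16·41 from p and adding 16·15 to q gives the tidier solution (37, -12).
Check: 105·37 + 287·(-12) = 3885 − 3444 = 441. ✓

p = 37, q = -12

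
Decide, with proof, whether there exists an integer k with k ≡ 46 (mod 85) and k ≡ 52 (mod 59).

Since 85 and 59 share no common factor, CRT says the pair of congruences has a solution (unique mod 5015).
Write k = 46 + 85t and require 46 + 85t ≡ 52 (mod 59), i.e. 85t ≡ 6 (mod 59).
85 ≡ 26 (mod 59), so this reads 26t ≡ 6 (mod 59). Note 26·25 = 650 ≡ 1 (mod 59) (as 650 − 1 = 11·59), so 26⁻¹ ≡ 25.
Multiplying by 25: t ≡ 25·6 = 150 ≡ 32 (mod 59).
Taking t = 32 gives k = 46 + 85·32 = 2766.
Indeed 2766 ≡ 46 (mod 85) and 2766 ≡ 52 (mod 59).

k = 2766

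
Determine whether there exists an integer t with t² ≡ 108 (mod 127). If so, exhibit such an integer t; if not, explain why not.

Apply Euler's criterion with the prime 127: 108 is a quadratic residue iff 108^63 ≡ 1 (mod 127), and a non-residue iff it is ≡ −1.
Squaring successively (mod 127): 108^2 = 11664 ≡ 107; 108^4 ≡ 107² = 11449 ≡ 19; 108^8 ≡ 19² = 361 ≡ 107; 108^16 ≡ 107² = 11449 ≡ 19; 108^32 ≡ 19² = 361 ≡ 107.
Since 63 = 32 + 16 + 8 + 4 + 2 + 1, 108^63 ≡ 107 · 19 · 107 · 19 · 107 · 108; multiplying out mod 127: 107·19 = 2033 ≡ 1, then 1·107 = 107 ≡ 107, then 107·19 = 2033 ≡ 1, then 1·107 = 107 ≡ 107, then 107·108 = 11556 ≡ 126. Thus 108^63 ≡ 126 ≡ −1 (mod 127).
By Euler's criterion 108 is a quadratic non-residue mod 127: no t satisfies t² ≡ 108 (mod 127).

No, no such integer exists.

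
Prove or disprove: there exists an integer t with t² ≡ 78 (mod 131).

No, no such integer exists.

Apply Euler's criterion with the prime 131: 78 is a quadratic residue iff 78^65 ≡ 1 (mod 131), and a non-residue iff it is ≡ −1.
Repeated squaring mod 131: 78^2 = 6084 ≡ 58; 78^4 ≡ 58² = 3364 ≡ 89; 78^8 ≡ 89² = 7921 ≡ 61; 78^16 ≡ 61² = 3721 ≡ 53; 78^32 ≡ 53² = 2809 ≡ 58; 78^64 ≡ 58² = 3364 ≡ 89.
Since 65 = 64 + 1, 78^65 ≡ 89 · 78; multiplying out mod 131: 89·78 = 6942 ≡ 130. Thus 78^65 ≡ 130 ≡ −1 (mod 131).
By Euler's criterion 78 is a quadratic non-residue mod 131: no t satisfies t² ≡ 78 (mod 131).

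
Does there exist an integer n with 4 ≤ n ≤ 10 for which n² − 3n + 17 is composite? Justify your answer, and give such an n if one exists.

n = 7

At n = 7: 7² − 3·7 + 17 = 45 = 3·15, which is composite.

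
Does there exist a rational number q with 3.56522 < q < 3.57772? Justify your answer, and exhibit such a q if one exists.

Multiplying by 7: 7·3.56522 = 24.95654 and 7·3.57772 = 25.04404, so the integer 25 lies strictly between them.
So q = 25/7 works: it is a ratio of integers, and dividing 7·3.56522 < 25 < 7·3.57772 through by 7 gives 3.56522 < 25/7 < 3.57772.

q = 25/7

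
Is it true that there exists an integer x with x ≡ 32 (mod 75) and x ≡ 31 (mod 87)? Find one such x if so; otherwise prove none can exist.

Reduce both congruences modulo 3, which divides 75 and 87: they say x ≡ 32 (mod 3) and x ≡ 31 (mod 3).
These are incompatible: 32 − 31 = 1 is not divisible by 3.
Hence the system has no solution.

No, no such integer exists.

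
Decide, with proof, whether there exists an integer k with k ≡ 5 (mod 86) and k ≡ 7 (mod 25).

Since 86 and 25 share no common factor, CRT says the pair of congruences has a solution (unique mod 2150).
Any solution of the first congruence is k = 5 + 86t; substituting into the second, 86t ≡ 7 − 5 ≡ 2 (mod 25).
86 ≡ 11 (mod 25), so this reads 11t ≡ 2 (mod 25). Since 11·16 = 176 = 7·25 + 1, the inverse of 11 mod 25 is 16.
Multiplying by 16: t ≡ 16·2 = 32 ≡ 7 (mod 25).
With t = 7: k = 5 + 86·7 = 607.
Verify: 607 = 7·86 + 5 and 607 = 24·25 + 7. ✓

k = 607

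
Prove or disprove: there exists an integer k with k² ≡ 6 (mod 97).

k = 43 works: 43² = 1849, and 1849 − 6 = 1843 = 19·97.

k = 43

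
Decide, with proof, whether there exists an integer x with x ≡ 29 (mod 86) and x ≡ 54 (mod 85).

Since 86 and 85 share no common factor, CRT says the pair of congruences has a solution (unique mod 7310).
Write x = 29 + 86t and require 29 + 86t ≡ 54 (mod 85), i.e. 86t ≡ 25 (mod 85).
86 ≡ 1 (mod 85), so this reads 1t ≡ 25 (mod 85). So t ≡ 25 (mod 85).
With t = 25: x = 29 + 86·25 = 2179.
Indeed 2179 ≡ 29 (mod 86) and 2179 ≡ 54 (mod 85).

x = 2179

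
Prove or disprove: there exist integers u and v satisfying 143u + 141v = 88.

143 and 141 are coprime, so 143u + 141v ranges over all of ℤ.
Run the Euclidean algorithm on 143 and 141: 143 = 1·141 + 2, 141 = 70·2 + 1, 2 = 2·1 + 0.
Back-substituting, 1 = 141 − 70·2 = 141 − 70·(143 − 1·141) = −70·143 + 71·141; that is, 143·(-70) + 141·71 = 1.
Multiplying through by 88: u = (-70)·88 = -6160, v = 71·88 = 6248 is a solution.
Adding 44·141 to u and subtracting 44·143 from v gives the tidier solution (44, -44).
Check: 143·44 + 141·(-44) = 6292 − 6204 = 88. ✓

u = 44, v = -44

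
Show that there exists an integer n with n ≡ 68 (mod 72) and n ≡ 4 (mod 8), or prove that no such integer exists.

n = 68

The moduli are not coprime: gcd(72, 8) = 8. Compatibility requires 8 ∣ (4 − 68) = -64, which holds, so solutions exist.
The smallest candidate n = 68 works directly: 68 ≡ 4 (mod 8).
Check: 68 mod 72 = 68, 68 mod 8 = 4. ✓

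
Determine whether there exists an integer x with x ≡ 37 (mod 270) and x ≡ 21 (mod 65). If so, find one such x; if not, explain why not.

Both moduli are multiples of 5 = gcd(270, 65), so any solution would satisfy x ≡ 37 and x ≡ 21 modulo 5 simultaneously.
These are incompatible: 37 − 21 = 16 is not divisible by 5.
So no integer satisfies both congruences.

No, no such integer exists.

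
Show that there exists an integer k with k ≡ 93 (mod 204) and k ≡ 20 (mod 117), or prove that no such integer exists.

gcd(204, 117) = 3. If k ≡ 93 (mod 204) and k ≡ 20 (mod 117), then k ≡ 93 (mod 3) and k ≡ 20 (mod 3).
However 93 ≡ 0 and 20 ≡ 2 (mod 3), and 0 ≠ 2.
Therefore no such k exists.

There is no such integer.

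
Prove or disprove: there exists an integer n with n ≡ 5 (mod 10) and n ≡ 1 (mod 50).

No such integer exists.

Both moduli are multiples of 10 = gcd(10, 50), so any solution would satisfy n ≡ 5 and n ≡ 1 modulo 10 simultaneously.
However 5 ≡ 5 and 1 ≡ 1 (mod 10), and 5 ≠ 1.
So no integer satisfies both congruences.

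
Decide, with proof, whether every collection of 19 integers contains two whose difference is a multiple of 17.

Partition the integers by their residue mod 17; there are 17 classes.
With 19 integers and only 17 classes, the pigeonhole principle forces two of them, say a and b, into the same class.
Equal remainders mean a − b ≡ 0 (mod 17), so 17 divides their difference.

True.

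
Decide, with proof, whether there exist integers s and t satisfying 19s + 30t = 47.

s = 23, t = -13

Since gcd(19, 30) = 1, every integer is an integer combination of 19 and 30.
Euclidean algorithm: 30 = 1·19 + 11, 19 = 1·11 + 8, 11 = 1·8 + 3, 8 = 2·3 + 2, 3 = 1·2 + 1, 2 = 2·1 + 0.
Working back up the chain: 1 = 3 − 1·2 = 3 − (8 − 2·3) = −8 + 3·3 = −8 + 3·(11 − 1·8) = 3·11 − 4·8 = 3·11 − 4·(19 − 1·11) = −4·19 + 7·11 = −4·19 + 7·(30 − 1·19) = 7·30 − 11·19. So 19·(-11) + 30·7 = 1.
Scaling by 47 gives the particular solution (s, t) = (-517, 329).
Adding 18·30 to s and subtracting 18·19 from t gives the tidier solution (23, -13).
Indeed 19·23 + 30·(-13) = 437 − 390 = 47.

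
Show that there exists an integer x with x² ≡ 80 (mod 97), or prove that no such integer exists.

No, no such integer exists.

97 is prime, so by Euler's criterion 80 is a square mod 97 iff 80^((97−1)/2) = 80^48 ≡ 1 (mod 97).
Repeated squaring mod 97: 80^2 = 6400 ≡ 95; 80^4 ≡ 95² = 9025 ≡ 4; 80^8 ≡ 4² = 16 ≡ 16; 80^16 ≡ 16² = 256 ≡ 62; 80^32 ≡ 62² = 3844 ≡ 61.
Since 48 = 32 + 16, 80^48 ≡ 61 · 62; multiplying out mod 97: 61·62 = 3782 ≡ 96. Thus 80^48 ≡ 96 ≡ −1 (mod 97).
The value −1 means 80 is a non-residue modulo 97, so x² ≡ 80 (mod 97) is impossible.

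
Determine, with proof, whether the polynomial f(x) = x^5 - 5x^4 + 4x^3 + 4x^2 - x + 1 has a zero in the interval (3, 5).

Such a root exists.

f(3) = -20 and f(5) = 596, which have opposite signs.
As a polynomial, f is continuous on every closed interval.
By the Intermediate Value Theorem f must vanish at some point of (3, 5).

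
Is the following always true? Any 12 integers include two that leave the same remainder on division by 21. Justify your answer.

No; for instance {60, 61, 62, 63, 64, 65, 66, 67, 68, 69, 70, 71} is a counterexample.

Try 12 consecutive integers, 60, 61, …, 71. Their remainders mod 21 are 18, 19, 20, 0, 1, 2, 3, 4, 5, 6, 7, 8 — pairwise different, as any 12 ≤ 21 consecutive integers have distinct residues.
So no two of them leave the same remainder on division by 21; the claim fails for this set.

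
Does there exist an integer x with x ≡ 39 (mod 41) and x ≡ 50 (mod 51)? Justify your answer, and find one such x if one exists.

gcd(41, 51) = 1, so the Chinese Remainder Theorem guarantees exactly one residue class mod 2091 satisfying both.
Write x = 39 + 41t and require 39 + 41t ≡ 50 (mod 51), i.e. 41t ≡ 11 (mod 51).
To invert 41 modulo 51: 51 = 1·41 + 10, 41 = 4·10 + 1, 10 = 10·1 + 0, and unwinding, 1 = 41 − 4·10 = 41 − 4·(51 − 1·41) = −4·51 + 5·41. Thus 41⁻¹ ≡ 5 (mod 51).
Multiplying by 5: t ≡ 5·11 = 55 ≡ 4 (mod 51).
Taking t = 4 gives x = 39 + 41·4 = 203.
Indeed 203 ≡ 39 (mod 41) and 203 ≡ 50 (mod 51).

x = 203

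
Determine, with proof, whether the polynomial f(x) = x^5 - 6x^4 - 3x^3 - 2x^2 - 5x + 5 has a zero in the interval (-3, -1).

Yes, f has a root in the interval.

f(-3) = -646 and f(-1) = 4, which have opposite signs.
Since f is a polynomial it is continuous on [-3, -1].
By the Intermediate Value Theorem, f takes the value 0 somewhere in the open interval.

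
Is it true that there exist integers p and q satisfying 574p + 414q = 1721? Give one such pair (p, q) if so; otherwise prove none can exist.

gcd(574, 414) = 2, so every integer of the form 574p + 414q is a multiple of 2.
However 1721 leaves remainder 1 on division by 2.
Therefore 574p + 414q = 1721 has no solution in integers.

No, no such integers exist.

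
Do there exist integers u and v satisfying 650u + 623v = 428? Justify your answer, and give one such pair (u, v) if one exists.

u = 62, v = -64

Since gcd(650, 623) = 1, every integer is an integer combination of 650 and 623.
Euclidean algorithm: 650 = 1·623 + 27, 623 = 23·27 + 2, 27 = 13·2 + 1, 2 = 2·1 + 0.
Working back up the chain: 1 = 27 − 13·2 = 27 − 13·(623 − 23·27) = −13·623 + 300·27 = −13·623 + 300·(650 − 1·623) = 300·650 − 313·623. So 650·300 + 623·(-313) = 1.
Multiplying through by 428: u = 300·428 = 128400, v = (-313)·428 = -133964 is a solution.
Subtracting 206·623 from u and adding 206·650 to v gives the tidier solution (62, -64).
Indeed 650·62 + 623·(-64) = 40300 − 39872 = 428.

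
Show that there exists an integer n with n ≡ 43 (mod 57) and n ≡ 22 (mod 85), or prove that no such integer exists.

n = 1297

Since 57 and 85 share no common factor, CRT says the pair of congruences has a solution (unique mod 4845).
Any solution of the first congruence is n = 43 + 57t; substituting into the second, 57t ≡ 22 − 43 ≡ 64 (mod 85).
To invert 57 modulo 85: 85 = 1·57 + 28, 57 = 2·28 + 1, 28 = 28·1 + 0, and unwinding, 1 = 57 − 2·28 = 57 − 2·(85 − 1·57) = −2·85 + 3·57. Thus 57⁻¹ ≡ 3 (mod 85).
Multiplying by 3: t ≡ 3·64 = 192 ≡ 22 (mod 85).
With t = 22: n = 43 + 57·22 = 1297.
Check: 1297 mod 57 = 43, 1297 mod 85 = 22. ✓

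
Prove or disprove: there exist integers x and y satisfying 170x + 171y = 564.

x = 120, y = -116

Since gcd(170, 171) = 1, every integer is an integer combination of 170 and 171.
Euclidean algorithm: 171 = 1·170 + 1, 170 = 170·1 + 0.
Back-substituting, 1 = 171 − 1·170; that is, 170·(-1) + 171·1 = 1.
Times 564: 170·(-564) + 171·564 = 564, so (-564, 564) solves it.
The general solution is x = -564 + 171k, y = 564 − 170k; taking k = 4 gives the smaller pair x = 120, y = -116.
Indeed 170·120 + 171·(-116) = 20400 − 19836 = 564.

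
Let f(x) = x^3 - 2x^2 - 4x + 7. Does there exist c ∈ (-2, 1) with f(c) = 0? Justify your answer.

f(-2) = -1 and f(1) = 2, which have opposite signs.
Since f is a polynomial it is continuous on [-2, 1].
So by the Intermediate Value Theorem there is a c strictly between -2 and 1 with f(c) = 0.

Yes, such a c exists.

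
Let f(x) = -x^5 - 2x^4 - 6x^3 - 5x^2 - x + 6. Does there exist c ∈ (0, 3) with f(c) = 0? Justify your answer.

f(0) = 6 and f(3) = -609, which have opposite signs.
Since f is a polynomial it is continuous on [0, 3].
The Intermediate Value Theorem then guarantees some c ∈ (0, 3) with f(c) = 0.

Yes, such a c exists.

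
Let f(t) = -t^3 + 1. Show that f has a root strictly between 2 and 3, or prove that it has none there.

No such root exists.

The endpoint values f(2) = -7 and f(3) = -26 are both negative. Claim: f(t) < 0 for every t in (2, 3).
Shift to the endpoint 2: with t = 2 + u (0 < u < 1), one computes f(2 + u) = -u^3 - 6u^2 - 12u - 7.
The nonzero coefficients here are all negative, so for u > 0 every term is negative (or zero), and the constant term -7 is strictly negative.
Therefore f(t) < 0 throughout (2, 3), and f has no zero there.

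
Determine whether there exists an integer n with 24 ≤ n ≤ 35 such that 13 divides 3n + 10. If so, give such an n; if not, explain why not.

n = 27

Scanning upward from n = 24 gives 82, 85, 88, none divisible by 13. n = 27 works, since 3·27 + 10 = 91 = 7·13.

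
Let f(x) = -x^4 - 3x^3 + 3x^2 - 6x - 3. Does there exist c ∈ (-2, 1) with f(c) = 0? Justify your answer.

f(-2) = 29 and f(1) = -10, which have opposite signs.
Since f is a polynomial it is continuous on [-2, 1].
So by the Intermediate Value Theorem there is a c strictly between -2 and 1 with f(c) = 0.

Yes, such a c exists.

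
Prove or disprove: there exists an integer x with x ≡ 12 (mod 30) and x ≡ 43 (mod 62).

Reduce both congruences modulo 2, which divides 30 and 62: they say x ≡ 12 (mod 2) and x ≡ 43 (mod 2).
These are incompatible: 12 − 43 = -31 is not divisible by 2.
Therefore no such x exists.

No, no such integer exists.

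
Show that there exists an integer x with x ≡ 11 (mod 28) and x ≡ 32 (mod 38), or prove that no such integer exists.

No, no such integer exists.

gcd(28, 38) = 2. If x ≡ 11 (mod 28) and x ≡ 32 (mod 38), then x ≡ 11 (mod 2) and x ≡ 32 (mod 2).
But 11 mod 2 = 1 while 32 mod 2 = 0, a contradiction.
So no integer satisfies both congruences.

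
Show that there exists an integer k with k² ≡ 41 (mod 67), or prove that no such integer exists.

There is no such integer.

67 is prime, so by Euler's criterion 41 is a square mod 67 iff 41^((67−1)/2) = 41^33 ≡ 1 (mod 67).
Repeated squaring mod 67: 41^2 = 1681 ≡ 6; 41^4 ≡ 6² = 36 ≡ 36; 41^8 ≡ 36² = 1296 ≡ 23; 41^16 ≡ 23² = 529 ≡ 60; 41^32 ≡ 60² = 3600 ≡ 49.
Since 33 = 32 + 1, 41^33 ≡ 49 · 41; multiplying out mod 67: 49·41 = 2009 ≡ 66. Thus 41^33 ≡ 66 ≡ −1 (mod 67).
The value −1 means 41 is a non-residue modulo 67, so k² ≡ 41 (mod 67) is impossible.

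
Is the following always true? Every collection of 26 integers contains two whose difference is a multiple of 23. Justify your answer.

Yes.

Partition the integers by their residue mod 23; there are 23 classes.
Placing 26 integers into 23 classes, some class receives at least two — say a and b.
Their difference a − b is then a multiple of 23.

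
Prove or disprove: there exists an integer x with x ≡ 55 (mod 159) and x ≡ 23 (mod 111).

Reduce both congruences modulo 3, which divides 159 and 111: they say x ≡ 55 (mod 3) and x ≡ 23 (mod 3).
However 55 ≡ 1 and 23 ≡ 2 (mod 3), and 1 ≠ 2.
So no integer satisfies both congruences.

No such integer exists.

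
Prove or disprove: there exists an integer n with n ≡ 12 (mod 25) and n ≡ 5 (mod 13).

n = 187

The moduli 25 and 13 are coprime, so by the Chinese Remainder Theorem a unique solution modulo 325 exists.
Any solution of the first congruence is n = 12 + 25t; substituting into the second, 25t ≡ 5 − 12 ≡ 6 (mod 13).
25 ≡ 12 (mod 13), so this reads 12t ≡ 6 (mod 13). Note 12·12 = 144 ≡ 1 (mod 13) (as 144 − 1 = 11·13), so 12⁻¹ ≡ 12.
Multiplying by 12: t ≡ 12·6 = 72 ≡ 7 (mod 13).
Taking t = 7 gives n = 12 + 25·7 = 187.
Verify: 187 = 7·25 + 12 and 187 = 14·13 + 5. ✓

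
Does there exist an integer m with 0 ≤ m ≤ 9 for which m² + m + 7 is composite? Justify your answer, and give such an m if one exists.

m = 1

At m = 1: 1² + 1 + 7 = 9 = 3·3, which is composite.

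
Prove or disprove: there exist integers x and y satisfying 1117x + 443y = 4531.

x = 407, y = -1016

1117 and 443 are coprime, so 1117x + 443y ranges over all of ℤ.
Run the Euclidean algorithm on 1117 and 443: 1117 = 2·443 + 231, 443 = 1·231 + 212, 231 = 1·212 + 19, 212 = 11·19 + 3, 19 = 6·3 + 1, 3 = 3·1 + 0.
Working back up the chain: 1 = 19 − 6·3 = 19 − 6·(212 − 11·19) = −6·212 + 67·19 = −6·212 + 67·(231 − 1·212) = 67·231 − 73·212 = 67·231 − 73·(443 − 1·231) = −73·443 + 140·231 = −73·443 + 140·(1117 − 2·443) = 140·1117 − 353·443. So 1117·140 + 443·(-353) = 1.
Scaling by 4531 gives the particular solution (x, y) = (634340, -1599443).
Subtracting 1431·443 from x and adding 1431·1117 to y gives the tidier solution (407, -1016).
Indeed 1117·407 + 443·(-1016) = 454619 − 450088 = 4531.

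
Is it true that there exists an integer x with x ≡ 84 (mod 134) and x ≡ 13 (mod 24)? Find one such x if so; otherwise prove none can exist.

No such integer exists.

Reduce both congruences modulo 2, which divides 134 and 24: they say x ≡ 84 (mod 2) and x ≡ 13 (mod 2).
But 84 mod 2 = 0 while 13 mod 2 = 1, a contradiction.
So no integer satisfies both congruences.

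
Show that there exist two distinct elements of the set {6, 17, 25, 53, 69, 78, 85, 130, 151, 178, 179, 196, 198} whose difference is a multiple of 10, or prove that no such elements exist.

6 and 196 are such a pair.

Both 6 and 196 leave remainder 6 on division by 10; their difference 190 = 19·10 is a multiple of 10.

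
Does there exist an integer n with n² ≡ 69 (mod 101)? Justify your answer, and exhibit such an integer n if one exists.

Apply Euler's criterion with the prime 101: 69 is a quadratic residue iff 69^50 ≡ 1 (mod 101), and a non-residue iff it is ≡ −1.
Squaring successively (mod 101): 69^2 = 4761 ≡ 14; 69^4 ≡ 14² = 196 ≡ 95; 69^8 ≡ 95² = 9025 ≡ 36; 69^16 ≡ 36² = 1296 ≡ 84; 69^32 ≡ 84² = 7056 ≡ 87.
Since 50 = 32 + 16 + 2, 69^50 ≡ 87 · 84 · 14; multiplying out mod 101: 87·84 = 7308 ≡ 36, then 36·14 = 504 ≡ 100. Thus 69^50 ≡ 100 ≡ −1 (mod 101).
The value −1 means 69 is a non-residue modulo 101, so n² ≡ 69 (mod 101) is impossible.

No such integer exists.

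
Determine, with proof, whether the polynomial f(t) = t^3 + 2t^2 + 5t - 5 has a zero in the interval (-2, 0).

Evaluate at the endpoints: f(-2) = -15, f(0) = -5 — same sign (negative).
f'(t) = 3t^2 + 4t + 5 has discriminant 4² − 4·3·5 = -44 < 0, so f' has no real roots and is positive for every real t.
Hence f is strictly increasing on ℝ, and in particular on [-2, 0]. A strictly monotone function with same-sign endpoint values stays negative on the whole interval, so f has no zero in (-2, 0).

No.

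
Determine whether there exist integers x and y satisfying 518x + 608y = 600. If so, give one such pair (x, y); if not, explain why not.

x = 196, y = -166

Since gcd(518, 608) = 2 and 600 = 2·300, Bézout's identity guarantees a solution.
Dividing through by 2 reduces the equation to 259x + 304y = 300.
Run the Euclidean algorithm on 304 and 259: 304 = 1·259 + 45, 259 = 5·45 + 34, 45 = 1·34 + 11, 34 = 3·11 + 1, 11 = 11·1 + 0.
Back-substituting, 1 = 34 − 3·11 = 34 − 3·(45 − 1·34) = −3·45 + 4·34 = −3·45 + 4·(259 − 5·45) = 4·259 − 23·45 = 4·259 − 23·(304 − 1·259) = −23·304 + 27·259; that is, 259·27 + 304·(-23) = 1.
Scaling by 300 gives the particular solution (x, y) = (8100, -6900).
The general solution is x = 8100 + 304k, y = -6900 − 259k; taking k = -26 gives the smaller pair x = 196, y = -166.
Check: 518·196 + 608·(-166) = 101528 − 100928 = 600. ✓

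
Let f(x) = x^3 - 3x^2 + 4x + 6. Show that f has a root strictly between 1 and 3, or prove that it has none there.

f(1) = 8 and f(3) = 18, both positive.
f'(x) = 3x^2 - 6x + 4 has discriminant (-6)² − 4·3·4 = -12 < 0, so f' has no real roots and is positive for every real x.
Hence f is strictly increasing on ℝ, and in particular on [1, 3]. A strictly monotone function with same-sign endpoint values stays positive on the whole interval, so f has no zero in (1, 3).

f has no root in that interval.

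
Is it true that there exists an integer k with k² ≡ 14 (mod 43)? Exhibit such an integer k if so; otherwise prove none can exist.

Take k = 10. Then 10² = 100 = 2·43 + 14, so 10² ≡ 14 (mod 43).

k = 10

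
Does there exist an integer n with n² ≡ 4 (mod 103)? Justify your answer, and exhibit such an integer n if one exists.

n = 101 works: 101² = 10201, and 10201 − 4 = 10197 = 99·103.

n = 101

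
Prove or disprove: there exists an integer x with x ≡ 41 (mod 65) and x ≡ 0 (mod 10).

gcd(65, 10) = 5. If x ≡ 41 (mod 65) and x ≡ 0 (mod 10), then x ≡ 41 (mod 5) and x ≡ 0 (mod 5).
But 41 mod 5 = 1 while 0 mod 5 = 0, a contradiction.
So no integer satisfies both congruences.

No, no such integer exists.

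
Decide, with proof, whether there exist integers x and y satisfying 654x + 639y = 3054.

x = 161, y = -160

Since gcd(654, 639) = 3 and 3054 = 3·1018, Bézout's identity guarantees a solution.
Dividing through by 3 reduces the equation to 218x + 213y = 1018.
Euclidean algorithm: 218 = 1·213 + 5, 213 = 42·5 + 3, 5 = 1·3 + 2, 3 = 1·2 + 1, 2 = 2·1 + 0.
Back-substituting, 1 = 3 − 1·2 = 3 − (5 − 1·3) = −5 + 2·3 = −5 + 2·(213 − 42·5) = 2·213 − 85·5 = 2·213 − 85·(218 − 1·213) = −85·218 + 87·213; that is, 218·(-85) + 213·87 = 1.
Scaling by 1018 gives the particular solution (x, y) = (-86530, 88566).
Adding 407·213 to x and subtracting 407·218 from y gives the tidier solution (161, -160).
Check: 654·161 + 639·(-160) = 105294 − 102240 = 3054. ✓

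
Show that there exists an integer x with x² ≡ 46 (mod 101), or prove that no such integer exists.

No such integer exists.

101 is prime, so by Euler's criterion 46 is a square mod 101 iff 46^((101−1)/2) = 46^50 ≡ 1 (mod 101).
Squaring successively (mod 101): 46^2 = 2116 ≡ 96; 46^4 ≡ 96² = 9216 ≡ 25; 46^8 ≡ 25² = 625 ≡ 19; 46^16 ≡ 19² = 361 ≡ 58; 46^32 ≡ 58² = 3364 ≡ 31.
Since 50 = 32 + 16 + 2, 46^50 ≡ 31 · 58 · 96; multiplying out mod 101: 31·58 = 1798 ≡ 81, then 81·96 = 7776 ≡ 100. Thus 46^50 ≡ 100 ≡ −1 (mod 101).
By Euler's criterion 46 is a quadratic non-residue mod 101: no x satisfies x² ≡ 46 (mod 101).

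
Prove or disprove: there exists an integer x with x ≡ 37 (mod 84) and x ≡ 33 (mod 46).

x = 1045

The moduli are not coprime: gcd(84, 46) = 2. Compatibility requires 2 ∣ (33 − 37) = -4, which holds, so solutions exist.
Write x = 37 + 84t. Then 84t ≡ 33 − 37 ≡ 42 (mod 46); dividing through by 2 gives 42t ≡ 21 (mod 23).
42 ≡ 19 (mod 23), so this reads 19t ≡ 21 (mod 23). Since 19·17 = 323 = 14·23 + 1, the inverse of 19 mod 23 is 17.
Therefore t ≡ 17·21 = 357 ≡ 12 (mod 23).
Then x = 37 + 84·12 = 1045.
Verify: 1045 = 12·84 + 37 and 1045 = 22·46 + 33. ✓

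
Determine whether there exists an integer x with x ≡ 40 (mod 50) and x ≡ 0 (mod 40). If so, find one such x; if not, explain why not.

gcd(50, 40) = 10. A simultaneous solution exists iff 40 ≡ 0 (mod 10); here 40 mod 10 = 0 = 0 mod 10, so it does.
In fact x = 40 itself already satisfies 40 mod 40 = 0.
Check: 40 mod 50 = 40, 40 mod 40 = 0. ✓

x = 40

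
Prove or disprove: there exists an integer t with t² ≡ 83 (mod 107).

t = 46

t = 46 works: 46² = 2116, and 2116 − 83 = 2033 = 19·107.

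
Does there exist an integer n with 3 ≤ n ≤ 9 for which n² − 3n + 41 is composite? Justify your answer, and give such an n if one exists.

At n = 8: 8² − 3·8 + 41 = 81 = 3·27, which is composite.

n = 8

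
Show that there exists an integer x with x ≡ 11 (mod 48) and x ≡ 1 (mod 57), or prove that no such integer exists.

Reduce both congruences modulo 3, which divides 48 and 57: they say x ≡ 11 (mod 3) and x ≡ 1 (mod 3).
However 11 ≡ 2 and 1 ≡ 1 (mod 3), and 2 ≠ 1.
So no integer satisfies both congruences.

There is no such integer.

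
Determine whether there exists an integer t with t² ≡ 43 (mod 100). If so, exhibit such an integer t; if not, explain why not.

There is no such integer.

Since 4 ∣ 100, a solution of t² ≡ 43 (mod 100) would also satisfy t² ≡ 43 ≡ 3 (mod 4).
Computing t² mod 4 for t = 0, 1, …, 2 (enough, by the symmetry t ↦ 4 − t) gives 0, 1, 0.
So the quadratic residues mod 4 are {0, 1}, and 3 is not among them.
Therefore t² ≡ 43 (mod 100) has no solution.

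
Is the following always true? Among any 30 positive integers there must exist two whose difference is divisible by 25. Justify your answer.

Partition the integers by their residue mod 25; there are 25 classes.
Since 30 > 25, two of the 30 integers must share a residue class by the pigeonhole principle; call them a and b.
Equal remainders mean a − b ≡ 0 (mod 25), so 25 divides their difference.

Yes.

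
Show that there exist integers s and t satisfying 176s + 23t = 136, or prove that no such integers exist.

Since gcd(176, 23) = 1, every integer is an integer combination of 176 and 23.
Run the Euclidean algorithm on 176 and 23: 176 = 7·23 + 15, 23 = 1·15 + 8, 15 = 1·8 + 7, 8 = 1·7 + 1, 7 = 7·1 + 0.
Back-substituting, 1 = 8 − 1·7 = 8 − (15 − 1·8) = −15 + 2·8 = −15 + 2·(23 − 1·15) = 2·23 − 3·15 = 2·23 − 3·(176 − 7·23) = −3·176 + 23·23; that is, 176·(-3) + 23·23 = 1.
Scaling by 136 gives the particular solution (s, t) = (-408, 3128).
The general solution is s = -408 + 23k, t = 3128 − 176k; taking k = 18 gives the smaller pair s = 6, t = -40.
Indeed 176·6 + 23·(-40) = 1056 − 920 = 136.

s = 6, t = -40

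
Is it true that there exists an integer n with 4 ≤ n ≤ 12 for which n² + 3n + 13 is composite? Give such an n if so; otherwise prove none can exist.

At n = 9: 9² + 3·9 + 13 = 121 = 11·11, which is composite.

n = 9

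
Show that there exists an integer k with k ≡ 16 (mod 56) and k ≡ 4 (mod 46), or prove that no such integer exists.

gcd(56, 46) = 2. A simultaneous solution exists iff 16 ≡ 4 (mod 2); here 16 mod 2 = 0 = 4 mod 2, so it does.
Write k = 16 + 56t. Then 56t ≡ 4 − 16 ≡ 34 (mod 46); dividing through by 2 gives 28t ≡ 17 (mod 23).
28 ≡ 5 (mod 23), so this reads 5t ≡ 17 (mod 23). Invert 5 mod 23 by the Euclidean algorithm: 23 = 4·5 + 3, 5 = 1·3 + 2, 3 = 1·2 + 1, 2 = 2·1 + 0; back-substituting, 1 = 3 − 1·2 = 3 − (5 − 1·3) = −5 + 2·3 = −5 + 2·(23 − 4·5) = 2·23 − 9·5. Hence 5·(-9) ≡ 1, so 5⁻¹ ≡ -9 ≡ 14 (mod 23).
Multiplying by 14: t ≡ 14·17 = 238 ≡ 8 (mod 23).
Then k = 16 + 56·8 = 464.
Verify: 464 = 8·56 + 16 and 464 = 10·46 + 4. ✓

k = 464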